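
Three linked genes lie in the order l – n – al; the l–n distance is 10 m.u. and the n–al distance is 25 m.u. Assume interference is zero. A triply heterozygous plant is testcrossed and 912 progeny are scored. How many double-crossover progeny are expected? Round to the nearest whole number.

Map distances give recombination frequencies of 0.100 and 0.250 for the two intervals.
With no interference, expected double-crossover frequency = 0.100 × 0.250 = 0.02500.
Expected number = 0.02500 × 912 = 22.80 ≈ 23.

23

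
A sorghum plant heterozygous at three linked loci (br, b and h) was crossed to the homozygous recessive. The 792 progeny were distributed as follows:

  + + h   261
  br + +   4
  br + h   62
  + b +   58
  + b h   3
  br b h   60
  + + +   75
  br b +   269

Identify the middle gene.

b

The two most frequent reciprocal classes, br b + and + + h, are the parental types, so the F1 was br b + / + + h.
The two rarest classes, br + + and + b h, are the double crossovers. Comparing them with the parentals, only the b allele has switched, so b is the middle locus and the order is br – b – h.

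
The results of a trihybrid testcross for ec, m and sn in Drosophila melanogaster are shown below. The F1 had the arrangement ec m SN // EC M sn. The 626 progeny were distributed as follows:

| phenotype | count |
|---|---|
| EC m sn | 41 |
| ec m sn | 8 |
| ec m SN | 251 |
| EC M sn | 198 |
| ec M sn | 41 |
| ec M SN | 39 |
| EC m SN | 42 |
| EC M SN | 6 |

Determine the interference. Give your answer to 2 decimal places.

The two rarest classes, ec m sn and EC M SN, are the double crossovers. Comparing them with the parentals, only the sn allele has switched, so sn is the middle locus and the order is ec – sn – m.
ec–sn: (83 + 14)/626 = 0.1550; sn–m: (80 + 14)/626 = 0.1502.
Expected DCO frequency = 0.1550 × 0.1502 ≈ 0.02328; observed = 14/626 ≈ 0.02236.
Coefficient of coincidence = 0.02236/0.02328 ≈ 0.96; interference = 1 − 0.96 = 0.04.

0.04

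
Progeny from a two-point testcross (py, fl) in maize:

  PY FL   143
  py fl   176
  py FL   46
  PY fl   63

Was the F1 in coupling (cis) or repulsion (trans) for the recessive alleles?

cis

The two most frequent classes are PY FL (143) and py fl (176); these are the parental (non-recombinant) types.
So the F1 carried PY FL on one chromosome and py fl on the other — the recessive alleles are on the same chromosome (cis / coupling).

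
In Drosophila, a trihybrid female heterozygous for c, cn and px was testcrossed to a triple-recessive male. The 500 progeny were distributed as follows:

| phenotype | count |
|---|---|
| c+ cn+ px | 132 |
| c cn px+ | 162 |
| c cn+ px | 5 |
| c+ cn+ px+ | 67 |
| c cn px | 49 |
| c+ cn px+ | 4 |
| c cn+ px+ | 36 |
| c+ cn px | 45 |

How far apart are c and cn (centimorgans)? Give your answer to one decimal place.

The two most frequent reciprocal classes, c+ cn+ px and c cn px+, are the parental types, so the F1 was c+ cn+ px / c cn px+.
The two rarest classes, c cn+ px and c+ cn px+, are the double crossovers. Comparing them with the parentals, only the c allele has switched, so c is the middle locus and the order is px – c – cn.
Crossovers in the c–cn interval produce the single-crossover classes c+ cn px and c cn+ px+ (45 + 36 = 81) plus the double crossovers (9).
RF(c–cn) = (81 + 9) / 500 = 90/500 = 0.1800 → 18.0 centimorgans.

18.0 centimorgans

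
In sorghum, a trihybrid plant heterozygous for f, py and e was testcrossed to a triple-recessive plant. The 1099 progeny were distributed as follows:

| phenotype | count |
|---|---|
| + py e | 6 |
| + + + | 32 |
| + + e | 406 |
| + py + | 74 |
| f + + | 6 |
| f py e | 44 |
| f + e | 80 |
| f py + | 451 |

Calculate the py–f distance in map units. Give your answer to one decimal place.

The two most frequent reciprocal classes, f py + and + + e, are the parental types, so the F1 was f py + / + + e.
The two rarest classes, f + + and + py e, are the double crossovers. Comparing them with the parentals, only the py allele has switched, so py is the middle locus and the order is f – py – e.
Crossovers in the f–py interval produce the single-crossover classes + py + and f + e (74 + 80 = 154) plus the double crossovers (12).
RF(f–py) = (154 + 12) / 1099 = 166/1099 = 0.1510 → 15.1 map units.

15.1 map units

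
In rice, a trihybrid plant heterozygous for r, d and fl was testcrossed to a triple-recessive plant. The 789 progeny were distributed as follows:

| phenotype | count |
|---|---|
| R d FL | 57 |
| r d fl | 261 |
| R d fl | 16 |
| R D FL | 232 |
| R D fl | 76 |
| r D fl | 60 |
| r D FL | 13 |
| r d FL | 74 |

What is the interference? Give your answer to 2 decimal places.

0.12

The two most frequent reciprocal classes, R D FL and r d fl, are the parental types, so the F1 was R D FL / r d fl.
The two rarest classes, r D FL and R d fl, are the double crossovers. Comparing them with the parentals, only the r allele has switched, so r is the middle locus and the order is fl – r – d.
fl–r: (150 + 29)/789 = 0.2269; r–d: (117 + 29)/789 = 0.1850.
Expected DCO frequency = 0.2269 × 0.1850 ≈ 0.04198; observed = 29/789 ≈ 0.03676.
Coefficient of coincidence = 0.03676/0.04198 ≈ 0.88; interference = 1 − 0.88 = 0.12.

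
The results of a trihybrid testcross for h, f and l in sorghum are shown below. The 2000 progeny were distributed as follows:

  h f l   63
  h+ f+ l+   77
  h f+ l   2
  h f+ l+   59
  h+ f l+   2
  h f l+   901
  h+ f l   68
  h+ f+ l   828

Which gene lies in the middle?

The two most frequent reciprocal classes, h f l+ and h+ f+ l, are the parental types, so the F1 was h f l+ / h+ f+ l.
The two rarest classes, h+ f l+ and h f+ l, are the double crossovers. Comparing them with the parentals, only the h allele has switched, so h is the middle locus and the order is l – h – f.

h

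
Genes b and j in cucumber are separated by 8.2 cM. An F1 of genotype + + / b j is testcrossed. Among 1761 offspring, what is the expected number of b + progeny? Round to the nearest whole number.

A map distance of 8.2 cM corresponds to a recombination frequency of 0.082.
The F1 is + + / b j, so b + is a recombinant gamete class with expected frequency r/2 = 0.082/2 = 0.0410.
Expected number = 0.0410 × 1761 = 72.20 ≈ 72.

72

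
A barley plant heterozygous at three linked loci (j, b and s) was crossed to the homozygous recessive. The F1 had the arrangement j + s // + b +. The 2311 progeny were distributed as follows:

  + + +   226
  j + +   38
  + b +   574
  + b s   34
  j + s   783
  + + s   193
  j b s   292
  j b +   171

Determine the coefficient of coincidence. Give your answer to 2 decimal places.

The two rarest classes, j + + and + b s, are the double crossovers. Comparing them with the parentals, only the s allele has switched, so s is the middle locus and the order is j – s – b.
j–s: (364 + 72)/2311 = 0.1887; s–b: (518 + 72)/2311 = 0.2553.
Expected DCO frequency = 0.1887 × 0.2553 ≈ 0.04818; observed = 72/2311 ≈ 0.03116.
Coefficient of coincidence = 0.03116/0.04818 ≈ 0.65.

0.65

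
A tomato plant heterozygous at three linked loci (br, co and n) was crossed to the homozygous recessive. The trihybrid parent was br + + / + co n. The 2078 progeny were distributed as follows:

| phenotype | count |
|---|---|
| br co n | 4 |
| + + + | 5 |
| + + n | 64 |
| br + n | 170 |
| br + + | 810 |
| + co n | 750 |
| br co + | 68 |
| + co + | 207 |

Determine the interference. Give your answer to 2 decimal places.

The two rarest classes, + + + and br co n, are the double crossovers. Comparing them with the parentals, only the br allele has switched, so br is the middle locus and the order is co – br – n.
co–br: (132 + 9)/2078 = 0.0679; br–n: (377 + 9)/2078 = 0.1858.
Expected DCO frequency = 0.0679 × 0.1858 ≈ 0.01262; observed = 9/2078 ≈ 0.00433.
Coefficient of coincidence = 0.00433/0.01262 ≈ 0.34; interference = 1 − 0.34 = 0.66.

0.66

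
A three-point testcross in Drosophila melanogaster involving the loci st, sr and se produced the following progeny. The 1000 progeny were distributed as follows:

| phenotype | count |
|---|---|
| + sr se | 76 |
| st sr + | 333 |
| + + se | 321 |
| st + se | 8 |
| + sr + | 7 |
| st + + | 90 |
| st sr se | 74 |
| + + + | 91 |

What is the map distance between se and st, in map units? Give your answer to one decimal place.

18.0 map units

The two most frequent reciprocal classes, st sr + and + + se, are the parental types, so the F1 was st sr + / + + se.
The two rarest classes, + sr + and st + se, are the double crossovers. Comparing them with the parentals, only the st allele has switched, so st is the middle locus and the order is sr – st – se.
Crossovers in the st–se interval produce the single-crossover classes st sr se and + + + (74 + 91 = 165) plus the double crossovers (15).
RF(st–se) = (165 + 15) / 1000 = 180/1000 = 0.1800 → 18.0 map units.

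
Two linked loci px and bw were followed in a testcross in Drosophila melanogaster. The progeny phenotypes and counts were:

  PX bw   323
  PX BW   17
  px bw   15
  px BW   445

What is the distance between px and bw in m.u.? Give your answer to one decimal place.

4.0 m.u.

The two most frequent classes, PX bw (323) and px BW (445), are the parental types, so the F1 was PX bw / px BW.
The recombinant classes are PX BW and px bw: 17 + 15 = 32.
Recombination frequency = 32/800 = 0.0400 ≈ 4.0%, i.e. 4.0 m.u.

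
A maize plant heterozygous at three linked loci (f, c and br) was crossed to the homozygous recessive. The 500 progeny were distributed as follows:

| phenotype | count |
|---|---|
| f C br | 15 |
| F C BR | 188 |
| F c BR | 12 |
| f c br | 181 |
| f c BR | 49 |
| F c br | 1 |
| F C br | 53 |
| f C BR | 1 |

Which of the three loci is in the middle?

The two most frequent reciprocal classes, F C BR and f c br, are the parental types, so the F1 was F C BR / f c br.
The two rarest classes, f C BR and F c br, are the double crossovers. Comparing them with the parentals, only the f allele has switched, so f is the middle locus and the order is c – f – br.

f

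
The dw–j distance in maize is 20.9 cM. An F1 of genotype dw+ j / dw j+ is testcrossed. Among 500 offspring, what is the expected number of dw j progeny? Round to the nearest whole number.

A map distance of 20.9 cM corresponds to a recombination frequency of 0.209.
The F1 is dw+ j / dw j+, so dw j is a recombinant gamete class with expected frequency r/2 = 0.209/2 = 0.1045.
Expected number = 0.1045 × 500 = 52.25 ≈ 52.

52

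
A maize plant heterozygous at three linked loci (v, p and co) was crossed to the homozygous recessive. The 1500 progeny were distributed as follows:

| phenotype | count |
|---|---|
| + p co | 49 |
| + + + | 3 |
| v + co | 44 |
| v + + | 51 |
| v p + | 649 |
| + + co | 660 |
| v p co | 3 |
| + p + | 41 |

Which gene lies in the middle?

co

The two most frequent reciprocal classes, v p + and + + co, are the parental types, so the F1 was v p + / + + co.
The two rarest classes, v p co and + + +, are the double crossovers. Comparing them with the parentals, only the co allele has switched, so co is the middle locus and the order is p – co – v.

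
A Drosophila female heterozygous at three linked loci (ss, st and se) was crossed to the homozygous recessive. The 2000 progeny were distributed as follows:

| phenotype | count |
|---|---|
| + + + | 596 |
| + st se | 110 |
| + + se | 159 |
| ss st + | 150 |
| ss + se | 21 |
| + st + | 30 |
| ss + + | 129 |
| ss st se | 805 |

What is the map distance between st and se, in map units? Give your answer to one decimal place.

18.0 map units

The two most frequent reciprocal classes, ss st se and + + +, are the parental types, so the F1 was ss st se / + + +.
The two rarest classes, ss + se and + st +, are the double crossovers. Comparing them with the parentals, only the st allele has switched, so st is the middle locus and the order is se – st – ss.
Crossovers in the se–st interval produce the single-crossover classes ss st + and + + se (150 + 159 = 309) plus the double crossovers (51).
RF(se–st) = (309 + 51) / 2000 = 360/2000 = 0.1800 → 18.0 map units.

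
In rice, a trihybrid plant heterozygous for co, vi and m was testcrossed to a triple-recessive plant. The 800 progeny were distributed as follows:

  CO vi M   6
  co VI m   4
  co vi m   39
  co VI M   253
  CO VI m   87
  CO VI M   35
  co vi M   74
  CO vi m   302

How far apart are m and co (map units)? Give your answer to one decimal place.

The two most frequent reciprocal classes, CO vi m and co VI M, are the parental types, so the F1 was CO vi m / co VI M.
The two rarest classes, CO vi M and co VI m, are the double crossovers. Comparing them with the parentals, only the m allele has switched, so m is the middle locus and the order is co – m – vi.
Crossovers in the co–m interval produce the single-crossover classes co vi m and CO VI M (39 + 35 = 74) plus the double crossovers (10).
RF(co–m) = (74 + 10) / 800 = 84/800 = 0.1050 → 10.5 map units.

10.5 map units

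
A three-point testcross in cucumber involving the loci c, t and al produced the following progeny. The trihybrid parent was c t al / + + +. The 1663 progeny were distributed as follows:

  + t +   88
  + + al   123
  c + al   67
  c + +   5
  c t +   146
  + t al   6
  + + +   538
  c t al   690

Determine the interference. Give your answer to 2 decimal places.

0.61

The two rarest classes, + t al and c + +, are the double crossovers. Comparing them with the parentals, only the c allele has switched, so c is the middle locus and the order is al – c – t.
al–c: (269 + 11)/1663 = 0.1684; c–t: (155 + 11)/1663 = 0.0998.
Expected DCO frequency = 0.1684 × 0.0998 ≈ 0.01681; observed = 11/1663 ≈ 0.00661.
Coefficient of coincidence = 0.00661/0.01681 ≈ 0.39; interference = 1 − 0.39 = 0.61.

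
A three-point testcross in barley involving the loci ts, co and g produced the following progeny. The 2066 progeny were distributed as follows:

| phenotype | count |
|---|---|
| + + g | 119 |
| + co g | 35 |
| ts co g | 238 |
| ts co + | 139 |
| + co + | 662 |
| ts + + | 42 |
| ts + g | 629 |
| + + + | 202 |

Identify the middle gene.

The two most frequent reciprocal classes, + co + and ts + g, are the parental types, so the F1 was + co + / ts + g.
The two rarest classes, + co g and ts + +, are the double crossovers. Comparing them with the parentals, only the g allele has switched, so g is the middle locus and the order is ts – g – co.

g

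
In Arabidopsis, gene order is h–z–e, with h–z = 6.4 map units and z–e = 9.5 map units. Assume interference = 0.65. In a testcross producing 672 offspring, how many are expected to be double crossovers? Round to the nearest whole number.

Map distances give recombination frequencies of 0.064 and 0.095 for the two intervals.
With interference 0.65 (so coincidence = 0.35), expected double-crossover frequency = 0.064 × 0.095 × 0.35 = 0.00213.
Expected number = 0.00213 × 672 = 1.43 ≈ 1.

1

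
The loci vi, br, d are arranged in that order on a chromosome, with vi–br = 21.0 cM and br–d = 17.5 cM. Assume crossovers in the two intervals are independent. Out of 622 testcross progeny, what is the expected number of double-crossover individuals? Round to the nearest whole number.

23

Map distances give recombination frequencies of 0.210 and 0.175 for the two intervals.
With no interference, expected double-crossover frequency = 0.210 × 0.175 = 0.03675.
Expected number = 0.03675 × 622 = 22.86 ≈ 23.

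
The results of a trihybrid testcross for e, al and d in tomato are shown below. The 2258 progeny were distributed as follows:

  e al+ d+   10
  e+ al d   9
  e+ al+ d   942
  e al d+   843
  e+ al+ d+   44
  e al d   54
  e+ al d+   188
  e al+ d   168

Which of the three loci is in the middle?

al

The two most frequent reciprocal classes, e al d+ and e+ al+ d, are the parental types, so the F1 was e al d+ / e+ al+ d.
The two rarest classes, e al+ d+ and e+ al d, are the double crossovers. Comparing them with the parentals, only the al allele has switched, so al is the middle locus and the order is e – al – d.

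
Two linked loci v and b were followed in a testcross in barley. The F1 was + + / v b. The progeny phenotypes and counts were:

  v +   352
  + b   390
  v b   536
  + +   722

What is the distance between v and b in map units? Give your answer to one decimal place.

The recombinant classes are + b and v +: 390 + 352 = 742.
Recombination frequency = 742/2000 = 0.3710 ≈ 37.1%, i.e. 37.1 map units.

37.1 map units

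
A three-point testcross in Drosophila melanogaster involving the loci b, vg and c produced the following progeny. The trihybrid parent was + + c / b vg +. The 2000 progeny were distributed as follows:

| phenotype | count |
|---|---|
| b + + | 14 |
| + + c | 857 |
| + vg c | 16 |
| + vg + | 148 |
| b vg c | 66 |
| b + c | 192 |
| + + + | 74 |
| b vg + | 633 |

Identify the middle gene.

The two rarest classes, + vg c and b + +, are the double crossovers. Comparing them with the parentals, only the vg allele has switched, so vg is the middle locus and the order is c – vg – b.

vg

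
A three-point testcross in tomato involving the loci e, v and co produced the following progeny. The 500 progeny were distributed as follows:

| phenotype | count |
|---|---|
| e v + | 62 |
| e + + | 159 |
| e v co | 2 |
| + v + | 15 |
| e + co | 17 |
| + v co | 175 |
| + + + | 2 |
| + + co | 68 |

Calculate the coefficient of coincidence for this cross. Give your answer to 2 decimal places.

The two most frequent reciprocal classes, e + + and + v co, are the parental types, so the F1 was e + + / + v co.
The two rarest classes, + + + and e v co, are the double crossovers. Comparing them with the parentals, only the e allele has switched, so e is the middle locus and the order is co – e – v.
co–e: (32 + 4)/500 = 0.0720; e–v: (130 + 4)/500 = 0.2680.
Expected DCO frequency = 0.0720 × 0.2680 ≈ 0.01930; observed = 4/500 ≈ 0.00800.
Coefficient of coincidence = 0.00800/0.01930 ≈ 0.41.

0.41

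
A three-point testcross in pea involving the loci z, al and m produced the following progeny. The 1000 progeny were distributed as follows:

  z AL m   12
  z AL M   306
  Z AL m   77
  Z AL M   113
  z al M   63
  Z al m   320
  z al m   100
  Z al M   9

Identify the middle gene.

m

The two most frequent reciprocal classes, z AL M and Z al m, are the parental types, so the F1 was z AL M / Z al m.
The two rarest classes, z AL m and Z al M, are the double crossovers. Comparing them with the parentals, only the m allele has switched, so m is the middle locus and the order is al – m – z.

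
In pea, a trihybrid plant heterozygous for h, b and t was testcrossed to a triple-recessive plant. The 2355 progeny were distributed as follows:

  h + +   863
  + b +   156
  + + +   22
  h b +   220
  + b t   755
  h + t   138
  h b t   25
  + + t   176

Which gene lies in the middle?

The two most frequent reciprocal classes, + b t and h + +, are the parental types, so the F1 was + b t / h + +.
The two rarest classes, h b t and + + +, are the double crossovers. Comparing them with the parentals, only the h allele has switched, so h is the middle locus and the order is b – h – t.

h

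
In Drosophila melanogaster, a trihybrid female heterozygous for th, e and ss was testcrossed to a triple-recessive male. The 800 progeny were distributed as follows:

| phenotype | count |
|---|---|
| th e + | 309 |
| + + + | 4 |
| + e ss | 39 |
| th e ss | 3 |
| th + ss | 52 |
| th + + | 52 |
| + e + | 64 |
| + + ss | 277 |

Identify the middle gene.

The two most frequent reciprocal classes, + + ss and th e +, are the parental types, so the F1 was + + ss / th e +.
The two rarest classes, + + + and th e ss, are the double crossovers. Comparing them with the parentals, only the ss allele has switched, so ss is the middle locus and the order is th – ss – e.

ss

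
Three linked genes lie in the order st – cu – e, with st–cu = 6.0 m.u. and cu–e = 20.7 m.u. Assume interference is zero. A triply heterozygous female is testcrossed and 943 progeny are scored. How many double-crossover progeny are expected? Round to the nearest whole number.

Map distances give recombination frequencies of 0.060 and 0.207 for the two intervals.
With no interference, expected double-crossover frequency = 0.060 × 0.207 = 0.01242.
Expected number = 0.01242 × 943 = 11.71 ≈ 12.

12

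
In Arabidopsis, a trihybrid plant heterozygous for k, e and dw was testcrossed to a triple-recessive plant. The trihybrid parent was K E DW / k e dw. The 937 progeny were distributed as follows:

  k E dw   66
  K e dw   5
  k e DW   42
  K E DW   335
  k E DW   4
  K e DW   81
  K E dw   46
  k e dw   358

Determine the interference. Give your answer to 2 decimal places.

The two rarest classes, k E DW and K e dw, are the double crossovers. Comparing them with the parentals, only the k allele has switched, so k is the middle locus and the order is dw – k – e.
dw–k: (88 + 9)/937 = 0.1035; k–e: (147 + 9)/937 = 0.1665.
Expected DCO frequency = 0.1035 × 0.1665 ≈ 0.01723; observed = 9/937 ≈ 0.00961.
Coefficient of coincidence = 0.00961/0.01723 ≈ 0.56; interference = 1 − 0.56 = 0.44.

0.44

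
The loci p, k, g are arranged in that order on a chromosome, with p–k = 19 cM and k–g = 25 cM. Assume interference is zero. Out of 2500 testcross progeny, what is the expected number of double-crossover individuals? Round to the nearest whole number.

Map distances give recombination frequencies of 0.190 and 0.250 for the two intervals.
With no interference, expected double-crossover frequency = 0.190 × 0.250 = 0.04750.
Expected number = 0.04750 × 2500 = 118.75 ≈ 119.

119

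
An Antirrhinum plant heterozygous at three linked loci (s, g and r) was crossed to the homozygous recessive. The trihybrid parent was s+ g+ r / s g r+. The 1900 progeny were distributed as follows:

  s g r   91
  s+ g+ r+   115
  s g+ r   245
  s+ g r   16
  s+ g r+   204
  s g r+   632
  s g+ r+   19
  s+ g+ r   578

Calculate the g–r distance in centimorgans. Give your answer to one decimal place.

The two rarest classes, s+ g r and s g+ r+, are the double crossovers. Comparing them with the parentals, only the g allele has switched, so g is the middle locus and the order is s – g – r.
Crossovers in the g–r interval produce the single-crossover classes s+ g+ r+ and s g r (115 + 91 = 206) plus the double crossovers (35).
RF(g–r) = (206 + 35) / 1900 = 241/1900 = 0.1268 → 12.7 centimorgans.

12.7 centimorgans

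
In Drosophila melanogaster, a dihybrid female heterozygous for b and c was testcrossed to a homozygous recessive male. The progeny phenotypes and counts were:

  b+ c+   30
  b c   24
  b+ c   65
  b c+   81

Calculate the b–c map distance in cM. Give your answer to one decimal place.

The two most frequent classes, b+ c (65) and b c+ (81), are the parental types, so the F1 was b+ c / b c+.
The recombinant classes are b+ c+ and b c: 30 + 24 = 54.
Recombination frequency = 54/200 = 0.2700 ≈ 27.0%, i.e. 27.0 cM.

27.0 cM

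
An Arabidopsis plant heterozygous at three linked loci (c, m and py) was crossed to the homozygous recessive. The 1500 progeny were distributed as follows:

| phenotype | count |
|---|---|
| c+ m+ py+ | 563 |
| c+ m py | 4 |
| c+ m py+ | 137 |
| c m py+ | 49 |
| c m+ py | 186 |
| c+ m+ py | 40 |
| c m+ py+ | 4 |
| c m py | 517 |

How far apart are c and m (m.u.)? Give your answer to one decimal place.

The two most frequent reciprocal classes, c+ m+ py+ and c m py, are the parental types, so the F1 was c+ m+ py+ / c m py.
The two rarest classes, c m+ py+ and c+ m py, are the double crossovers. Comparing them with the parentals, only the c allele has switched, so c is the middle locus and the order is py – c – m.
Crossovers in the c–m interval produce the single-crossover classes c+ m py+ and c m+ py (137 + 186 = 323) plus the double crossovers (8).
RF(c–m) = (323 + 8) / 1500 = 331/1500 = 0.2207 → 22.1 m.u.

22.1 m.u.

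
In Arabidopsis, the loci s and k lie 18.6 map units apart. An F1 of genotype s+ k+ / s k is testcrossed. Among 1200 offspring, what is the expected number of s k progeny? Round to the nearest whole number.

488

A map distance of 18.6 map units corresponds to a recombination frequency of 0.186.
The F1 is s+ k+ / s k, so s k is a parental gamete class with expected frequency (1 − r)/2 = 0.814/2 = 0.4070.
Expected number = 0.4070 × 1200 = 488.40 ≈ 488.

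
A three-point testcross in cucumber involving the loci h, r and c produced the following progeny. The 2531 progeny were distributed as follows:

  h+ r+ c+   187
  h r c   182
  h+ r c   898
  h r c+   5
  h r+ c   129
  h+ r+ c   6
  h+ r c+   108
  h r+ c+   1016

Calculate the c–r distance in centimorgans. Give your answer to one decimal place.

The two most frequent reciprocal classes, h+ r c and h r+ c+, are the parental types, so the F1 was h+ r c / h r+ c+.
The two rarest classes, h+ r+ c and h r c+, are the double crossovers. Comparing them with the parentals, only the r allele has switched, so r is the middle locus and the order is c – r – h.
Crossovers in the c–r interval produce the single-crossover classes h+ r c+ and h r+ c (108 + 129 = 237) plus the double crossovers (11).
RF(c–r) = (237 + 11) / 2531 = 248/2531 = 0.0980 → 9.8 centimorgans.

9.8 centimorgans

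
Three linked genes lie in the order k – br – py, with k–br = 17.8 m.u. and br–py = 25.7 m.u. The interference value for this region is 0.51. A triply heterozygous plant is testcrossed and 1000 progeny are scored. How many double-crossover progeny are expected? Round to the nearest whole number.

Map distances give recombination frequencies of 0.178 and 0.257 for the two intervals.
With interference 0.51 (so coincidence = 0.49), expected double-crossover frequency = 0.178 × 0.257 × 0.49 = 0.02242.
Expected number = 0.02242 × 1000 = 22.42 ≈ 22.

22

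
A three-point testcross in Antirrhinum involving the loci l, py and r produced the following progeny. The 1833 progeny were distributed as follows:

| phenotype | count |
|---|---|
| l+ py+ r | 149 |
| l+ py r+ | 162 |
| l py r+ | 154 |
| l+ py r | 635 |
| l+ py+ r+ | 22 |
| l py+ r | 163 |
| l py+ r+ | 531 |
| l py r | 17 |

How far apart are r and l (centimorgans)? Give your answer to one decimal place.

19.9 centimorgans

The two most frequent reciprocal classes, l py+ r+ and l+ py r, are the parental types, so the F1 was l py+ r+ / l+ py r.
The two rarest classes, l+ py+ r+ and l py r, are the double crossovers. Comparing them with the parentals, only the l allele has switched, so l is the middle locus and the order is r – l – py.
Crossovers in the r–l interval produce the single-crossover classes l py+ r and l+ py r+ (163 + 162 = 325) plus the double crossovers (39).
RF(r–l) = (325 + 39) / 1833 = 364/1833 = 0.1986 → 19.9 centimorgans.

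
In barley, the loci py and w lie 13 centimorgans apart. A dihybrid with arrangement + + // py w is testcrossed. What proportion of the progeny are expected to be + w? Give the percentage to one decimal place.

6.5%

A map distance of 13 centimorgans corresponds to a recombination frequency of 0.130.
The F1 is + + / py w, so + w is a recombinant gamete class with expected frequency r/2 = 0.130/2 = 0.0650.
That is 0.0650 = 6.5% of the progeny.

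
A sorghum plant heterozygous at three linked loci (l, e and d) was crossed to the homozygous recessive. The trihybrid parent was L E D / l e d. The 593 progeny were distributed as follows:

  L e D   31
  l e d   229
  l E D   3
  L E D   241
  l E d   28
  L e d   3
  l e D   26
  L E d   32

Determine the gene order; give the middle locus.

The two rarest classes, l E D and L e d, are the double crossovers. Comparing them with the parentals, only the l allele has switched, so l is the middle locus and the order is e – l – d.

l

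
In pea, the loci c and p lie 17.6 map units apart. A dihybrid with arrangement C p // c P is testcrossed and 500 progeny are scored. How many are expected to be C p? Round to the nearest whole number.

206

A map distance of 17.6 map units corresponds to a recombination frequency of 0.176.
The F1 is C p / c P, so C p is a parental gamete class with expected frequency (1 − r)/2 = 0.824/2 = 0.4120.
Expected number = 0.4120 × 500 = 206.00 ≈ 206.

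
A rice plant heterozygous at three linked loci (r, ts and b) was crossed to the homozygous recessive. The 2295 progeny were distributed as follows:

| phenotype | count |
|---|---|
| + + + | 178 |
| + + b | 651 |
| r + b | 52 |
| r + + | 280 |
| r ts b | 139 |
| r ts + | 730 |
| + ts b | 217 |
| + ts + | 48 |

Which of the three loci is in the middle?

The two most frequent reciprocal classes, r ts + and + + b, are the parental types, so the F1 was r ts + / + + b.
The two rarest classes, + ts + and r + b, are the double crossovers. Comparing them with the parentals, only the r allele has switched, so r is the middle locus and the order is ts – r – b.

r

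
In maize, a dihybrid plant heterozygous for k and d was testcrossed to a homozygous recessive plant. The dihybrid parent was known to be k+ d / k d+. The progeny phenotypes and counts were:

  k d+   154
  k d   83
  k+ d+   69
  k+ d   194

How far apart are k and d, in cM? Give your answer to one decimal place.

The recombinant classes are k+ d+ and k d: 69 + 83 = 152.
Recombination frequency = 152/500 = 0.3040 ≈ 30.4%, i.e. 30.4 cM.

30.4 cM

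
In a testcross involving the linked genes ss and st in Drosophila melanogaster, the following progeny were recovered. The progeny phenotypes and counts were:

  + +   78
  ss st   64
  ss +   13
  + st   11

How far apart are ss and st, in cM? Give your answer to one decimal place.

The two most frequent classes, + + (78) and ss st (64), are the parental types, so the F1 was + + / ss st.
The recombinant classes are + st and ss +: 11 + 13 = 24.
Recombination frequency = 24/166 = 0.1446 ≈ 14.5%, i.e. 14.5 cM.

14.5 cM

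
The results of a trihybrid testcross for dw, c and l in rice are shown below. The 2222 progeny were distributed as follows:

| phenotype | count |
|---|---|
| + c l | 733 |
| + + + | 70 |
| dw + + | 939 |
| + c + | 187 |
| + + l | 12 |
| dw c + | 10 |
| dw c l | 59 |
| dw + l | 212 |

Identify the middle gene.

The two most frequent reciprocal classes, dw + + and + c l, are the parental types, so the F1 was dw + + / + c l.
The two rarest classes, dw c + and + + l, are the double crossovers. Comparing them with the parentals, only the c allele has switched, so c is the middle locus and the order is l – c – dw.

c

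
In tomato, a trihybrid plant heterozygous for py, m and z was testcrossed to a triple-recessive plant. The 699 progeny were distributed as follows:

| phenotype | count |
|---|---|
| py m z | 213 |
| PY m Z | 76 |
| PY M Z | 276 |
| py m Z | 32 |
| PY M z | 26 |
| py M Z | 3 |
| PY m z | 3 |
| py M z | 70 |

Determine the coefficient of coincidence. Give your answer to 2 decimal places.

0.43

The two most frequent reciprocal classes, PY M Z and py m z, are the parental types, so the F1 was PY M Z / py m z.
The two rarest classes, py M Z and PY m z, are the double crossovers. Comparing them with the parentals, only the py allele has switched, so py is the middle locus and the order is m – py – z.
m–py: (146 + 6)/699 = 0.2175; py–z: (58 + 6)/699 = 0.0916.
Expected DCO frequency = 0.2175 × 0.0916 ≈ 0.01992; observed = 6/699 ≈ 0.00858.
Coefficient of coincidence = 0.00858/0.01992 ≈ 0.43.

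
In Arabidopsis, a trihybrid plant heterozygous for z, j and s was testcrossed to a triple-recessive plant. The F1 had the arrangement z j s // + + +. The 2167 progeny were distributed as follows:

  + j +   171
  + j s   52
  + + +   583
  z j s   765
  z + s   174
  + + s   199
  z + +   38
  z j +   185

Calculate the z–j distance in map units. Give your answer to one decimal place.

The two rarest classes, + j s and z + +, are the double crossovers. Comparing them with the parentals, only the z allele has switched, so z is the middle locus and the order is s – z – j.
Crossovers in the z–j interval produce the single-crossover classes z + s and + j + (174 + 171 = 345) plus the double crossovers (90).
RF(z–j) = (345 + 90) / 2167 = 435/2167 = 0.2007 → 20.1 map units.

20.1 map units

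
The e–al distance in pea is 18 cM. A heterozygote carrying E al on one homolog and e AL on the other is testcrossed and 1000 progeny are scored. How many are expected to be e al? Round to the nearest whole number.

A map distance of 18 cM corresponds to a recombination frequency of 0.180.
The F1 is E al / e AL, so e al is a recombinant gamete class with expected frequency r/2 = 0.180/2 = 0.0900.
Expected number = 0.0900 × 1000 = 90.00 ≈ 90.

90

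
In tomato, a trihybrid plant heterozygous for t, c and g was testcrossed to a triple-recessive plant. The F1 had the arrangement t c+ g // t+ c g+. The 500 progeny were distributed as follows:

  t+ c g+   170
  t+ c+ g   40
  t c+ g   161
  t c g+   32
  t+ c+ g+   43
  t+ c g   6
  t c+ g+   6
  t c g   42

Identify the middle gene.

g

The two rarest classes, t c+ g+ and t+ c g, are the double crossovers. Comparing them with the parentals, only the g allele has switched, so g is the middle locus and the order is c – g – t.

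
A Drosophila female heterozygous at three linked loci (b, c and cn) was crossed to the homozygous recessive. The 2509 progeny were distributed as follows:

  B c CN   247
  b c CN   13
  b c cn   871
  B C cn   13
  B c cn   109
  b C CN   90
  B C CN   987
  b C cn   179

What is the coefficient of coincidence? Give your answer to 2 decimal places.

The two most frequent reciprocal classes, B C CN and b c cn, are the parental types, so the F1 was B C CN / b c cn.
The two rarest classes, B C cn and b c CN, are the double crossovers. Comparing them with the parentals, only the cn allele has switched, so cn is the middle locus and the order is c – cn – b.
c–cn: (426 + 26)/2509 = 0.1802; cn–b: (199 + 26)/2509 = 0.0897.
Expected DCO frequency = 0.1802 × 0.0897 ≈ 0.01616; observed = 26/2509 ≈ 0.01036.
Coefficient of coincidence = 0.01036/0.01616 ≈ 0.64.

0.64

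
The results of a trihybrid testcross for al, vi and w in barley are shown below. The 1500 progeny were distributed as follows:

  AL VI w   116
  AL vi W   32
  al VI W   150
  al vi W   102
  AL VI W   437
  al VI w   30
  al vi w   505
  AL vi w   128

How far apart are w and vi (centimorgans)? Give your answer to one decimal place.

The two most frequent reciprocal classes, al vi w and AL VI W, are the parental types, so the F1 was al vi w / AL VI W.
The two rarest classes, al VI w and AL vi W, are the double crossovers. Comparing them with the parentals, only the vi allele has switched, so vi is the middle locus and the order is al – vi – w.
Crossovers in the vi–w interval produce the single-crossover classes al vi W and AL VI w (102 + 116 = 218) plus the double crossovers (62).
RF(vi–w) = (218 + 62) / 1500 = 280/1500 = 0.1867 → 18.7 centimorgans.

18.7 centimorgans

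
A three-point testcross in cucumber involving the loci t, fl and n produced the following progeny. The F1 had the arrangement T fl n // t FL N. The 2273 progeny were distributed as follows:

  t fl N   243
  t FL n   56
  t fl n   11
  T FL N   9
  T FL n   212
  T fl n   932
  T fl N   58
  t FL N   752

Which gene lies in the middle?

The two rarest classes, t fl n and T FL N, are the double crossovers. Comparing them with the parentals, only the t allele has switched, so t is the middle locus and the order is n – t – fl.

t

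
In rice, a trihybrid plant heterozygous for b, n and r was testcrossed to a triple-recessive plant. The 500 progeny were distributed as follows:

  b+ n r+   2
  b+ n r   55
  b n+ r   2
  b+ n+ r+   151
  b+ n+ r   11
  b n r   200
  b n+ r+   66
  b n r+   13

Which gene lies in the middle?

n

The two most frequent reciprocal classes, b n r and b+ n+ r+, are the parental types, so the F1 was b n r / b+ n+ r+.
The two rarest classes, b n+ r and b+ n r+, are the double crossovers. Comparing them with the parentals, only the n allele has switched, so n is the middle locus and the order is b – n – r.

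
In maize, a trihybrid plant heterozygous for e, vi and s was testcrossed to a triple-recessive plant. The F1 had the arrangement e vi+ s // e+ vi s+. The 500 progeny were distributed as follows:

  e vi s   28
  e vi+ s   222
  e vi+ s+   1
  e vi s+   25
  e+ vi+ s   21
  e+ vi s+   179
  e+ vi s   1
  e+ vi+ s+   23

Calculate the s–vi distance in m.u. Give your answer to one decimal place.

10.6 m.u.

The two rarest classes, e vi+ s+ and e+ vi s, are the double crossovers. Comparing them with the parentals, only the s allele has switched, so s is the middle locus and the order is vi – s – e.
Crossovers in the vi–s interval produce the single-crossover classes e vi s and e+ vi+ s+ (28 + 23 = 51) plus the double crossovers (2).
RF(vi–s) = (51 + 2) / 500 = 53/500 = 0.1060 → 10.6 m.u.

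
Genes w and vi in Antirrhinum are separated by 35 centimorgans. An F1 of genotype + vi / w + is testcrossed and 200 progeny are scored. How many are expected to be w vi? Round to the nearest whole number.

A map distance of 35 centimorgans corresponds to a recombination frequency of 0.350.
The F1 is + vi / w +, so w vi is a recombinant gamete class with expected frequency r/2 = 0.350/2 = 0.1750.
Expected number = 0.1750 × 200 = 35.00 ≈ 35.

35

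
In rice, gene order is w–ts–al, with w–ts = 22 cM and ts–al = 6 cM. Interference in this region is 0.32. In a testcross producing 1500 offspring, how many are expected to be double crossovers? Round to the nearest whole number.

Map distances give recombination frequencies of 0.220 and 0.060 for the two intervals.
With interference 0.32 (so coincidence = 0.68), expected double-crossover frequency = 0.220 × 0.060 × 0.68 = 0.00898.
Expected number = 0.00898 × 1500 = 13.46 ≈ 13.

13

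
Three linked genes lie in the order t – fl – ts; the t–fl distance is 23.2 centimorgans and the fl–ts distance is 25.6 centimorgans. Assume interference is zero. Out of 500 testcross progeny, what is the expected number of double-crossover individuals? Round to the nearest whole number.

30

Map distances give recombination frequencies of 0.232 and 0.256 for the two intervals.
With no interference, expected double-crossover frequency = 0.232 × 0.256 = 0.05939.
Expected number = 0.05939 × 500 = 29.70 ≈ 30.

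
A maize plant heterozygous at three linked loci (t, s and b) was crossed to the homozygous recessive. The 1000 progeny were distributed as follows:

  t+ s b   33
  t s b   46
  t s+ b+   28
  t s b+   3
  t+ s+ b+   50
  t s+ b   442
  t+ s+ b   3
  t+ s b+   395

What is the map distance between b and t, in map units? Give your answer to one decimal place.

6.7 map units

The two most frequent reciprocal classes, t s+ b and t+ s b+, are the parental types, so the F1 was t s+ b / t+ s b+.
The two rarest classes, t+ s+ b and t s b+, are the double crossovers. Comparing them with the parentals, only the t allele has switched, so t is the middle locus and the order is b – t – s.
Crossovers in the b–t interval produce the single-crossover classes t s+ b+ and t+ s b (28 + 33 = 61) plus the double crossovers (6).
RF(b–t) = (61 + 6) / 1000 = 67/1000 = 0.0670 → 6.7 map units.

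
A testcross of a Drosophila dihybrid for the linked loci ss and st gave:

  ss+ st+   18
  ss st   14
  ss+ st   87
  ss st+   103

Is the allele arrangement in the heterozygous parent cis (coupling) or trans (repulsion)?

The two most frequent classes are ss+ st (87) and ss st+ (103); these are the parental (non-recombinant) types.
So the F1 carried ss+ st on one chromosome and ss st+ on the other — the recessive alleles are on opposite chromosomes (trans / repulsion).

trans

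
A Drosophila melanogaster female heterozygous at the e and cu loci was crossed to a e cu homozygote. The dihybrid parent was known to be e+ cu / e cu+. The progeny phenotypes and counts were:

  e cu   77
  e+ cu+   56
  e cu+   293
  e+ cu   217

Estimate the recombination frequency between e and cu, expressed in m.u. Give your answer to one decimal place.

20.7 m.u.

The recombinant classes are e+ cu+ and e cu: 56 + 77 = 133.
Recombination frequency = 133/643 = 0.2068 ≈ 20.7%, i.e. 20.7 m.u.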